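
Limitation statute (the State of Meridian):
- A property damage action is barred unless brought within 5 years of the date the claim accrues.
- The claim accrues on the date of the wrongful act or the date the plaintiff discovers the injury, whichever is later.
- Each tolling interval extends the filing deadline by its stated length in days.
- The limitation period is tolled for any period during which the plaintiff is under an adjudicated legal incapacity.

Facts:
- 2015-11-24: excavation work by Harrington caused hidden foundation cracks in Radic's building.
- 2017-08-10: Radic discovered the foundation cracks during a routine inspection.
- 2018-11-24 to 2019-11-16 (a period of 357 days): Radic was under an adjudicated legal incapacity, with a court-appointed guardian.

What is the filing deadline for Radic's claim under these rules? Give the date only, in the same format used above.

2023-08-02

The claim accrued on 2017-08-10 — the later of the 2015-11-24 act and the 2017-08-10 discovery.
The untolled deadline — 5 years after 2017-08-10 — is 2022-08-10.
The period was tolled for 357 days by the plaintiff's legal incapacity (2018-11-24 to 2019-11-16), pushing the deadline to 2023-08-02.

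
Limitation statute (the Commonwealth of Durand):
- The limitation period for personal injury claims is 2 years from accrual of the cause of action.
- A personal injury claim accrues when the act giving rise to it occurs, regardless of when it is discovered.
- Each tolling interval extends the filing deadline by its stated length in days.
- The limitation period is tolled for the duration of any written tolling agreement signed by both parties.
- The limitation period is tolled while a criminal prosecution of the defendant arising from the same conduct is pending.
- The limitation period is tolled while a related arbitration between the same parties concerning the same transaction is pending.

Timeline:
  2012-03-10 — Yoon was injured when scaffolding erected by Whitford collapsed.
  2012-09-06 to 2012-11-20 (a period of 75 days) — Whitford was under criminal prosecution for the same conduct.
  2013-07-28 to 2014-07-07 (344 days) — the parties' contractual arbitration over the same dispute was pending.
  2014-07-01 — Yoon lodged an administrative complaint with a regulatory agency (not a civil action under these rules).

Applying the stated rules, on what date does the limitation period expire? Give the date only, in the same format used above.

2015-05-03

The limitation period began to run on 2012-03-10.
2 years from 2012-03-10 is 2014-03-10.
The period was tolled for 75 days by the pending criminal prosecution (2012-09-06 to 2012-11-20), pushing the deadline to 2014-05-24.
Because the pending related arbitration ran from 2013-07-28 to 2014-07-07, the deadline is extended by 344 days to 2015-05-03.
None of the other events listed affects the running of the period under the stated rules.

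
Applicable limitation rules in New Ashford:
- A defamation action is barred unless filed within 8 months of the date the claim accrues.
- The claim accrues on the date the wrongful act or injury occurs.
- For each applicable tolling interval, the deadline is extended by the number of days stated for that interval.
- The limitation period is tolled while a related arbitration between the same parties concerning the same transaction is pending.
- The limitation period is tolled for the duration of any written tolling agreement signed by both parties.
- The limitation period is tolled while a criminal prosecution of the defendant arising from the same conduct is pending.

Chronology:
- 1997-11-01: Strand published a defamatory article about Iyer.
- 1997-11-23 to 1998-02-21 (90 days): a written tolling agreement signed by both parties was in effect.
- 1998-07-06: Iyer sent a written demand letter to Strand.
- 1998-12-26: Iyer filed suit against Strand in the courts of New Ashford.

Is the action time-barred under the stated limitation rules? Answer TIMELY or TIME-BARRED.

The claim accrued on 1997-11-01, the date of the act.
8 months from 1997-11-01 is 1998-07-01.
Because the written tolling agreement ran from 1997-11-23 to 1998-02-21, the deadline is extended by 90 days to 1998-09-29.
Nothing else in the chronology tolls or restarts the period.
The 1998-12-26 filing falls after the 1998-09-29 deadline; the claim is time-barred.

TIME-BARRED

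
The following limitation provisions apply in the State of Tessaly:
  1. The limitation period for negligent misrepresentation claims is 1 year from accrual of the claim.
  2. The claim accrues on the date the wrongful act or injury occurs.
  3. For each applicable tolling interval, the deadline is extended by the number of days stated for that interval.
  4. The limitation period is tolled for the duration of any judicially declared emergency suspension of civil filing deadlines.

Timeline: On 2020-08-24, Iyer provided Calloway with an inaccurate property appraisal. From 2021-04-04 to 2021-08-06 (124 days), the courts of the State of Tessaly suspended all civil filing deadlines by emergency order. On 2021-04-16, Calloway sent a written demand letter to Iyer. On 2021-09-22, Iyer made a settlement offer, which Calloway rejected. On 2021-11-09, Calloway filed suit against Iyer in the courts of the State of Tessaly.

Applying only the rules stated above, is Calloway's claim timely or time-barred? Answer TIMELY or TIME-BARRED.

The limitation period began to run on 2020-08-24.
The untolled deadline — 1 year after 2020-08-24 — is 2021-08-24.
The emergency suspension of filing deadlines from 2021-04-04 to 2021-08-06 tolled the period for 124 days, extending the deadline to 2021-12-26.
None of the other events listed affects the running of the period under the stated rules.
The 2021-11-09 filing precedes the 2021-12-26 deadline; the claim is timely.

TIMELY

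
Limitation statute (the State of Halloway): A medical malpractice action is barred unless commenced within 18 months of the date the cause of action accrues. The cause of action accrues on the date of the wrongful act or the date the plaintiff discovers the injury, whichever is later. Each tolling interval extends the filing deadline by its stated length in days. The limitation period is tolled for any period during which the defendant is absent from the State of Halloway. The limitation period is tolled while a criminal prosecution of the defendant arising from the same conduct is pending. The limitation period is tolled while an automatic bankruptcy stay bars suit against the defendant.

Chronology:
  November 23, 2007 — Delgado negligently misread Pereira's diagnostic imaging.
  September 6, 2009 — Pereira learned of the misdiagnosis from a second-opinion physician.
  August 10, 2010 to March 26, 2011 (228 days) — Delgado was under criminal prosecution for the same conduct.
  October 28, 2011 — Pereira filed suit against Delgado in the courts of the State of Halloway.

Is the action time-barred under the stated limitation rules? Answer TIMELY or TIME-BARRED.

Taking the later of the act (November 23, 2007) and discovery (September 6, 2009), the claim accrued on September 6, 2009.
The untolled deadline — 18 months after September 6, 2009 — is March 6, 2011.
The period was tolled for 228 days by the pending criminal prosecution (August 10, 2010 to March 26, 2011), pushing the deadline to October 20, 2011.
Pereira filed on October 28, 2011, after the October 20, 2011 deadline, so the action is time-barred.

TIME-BARRED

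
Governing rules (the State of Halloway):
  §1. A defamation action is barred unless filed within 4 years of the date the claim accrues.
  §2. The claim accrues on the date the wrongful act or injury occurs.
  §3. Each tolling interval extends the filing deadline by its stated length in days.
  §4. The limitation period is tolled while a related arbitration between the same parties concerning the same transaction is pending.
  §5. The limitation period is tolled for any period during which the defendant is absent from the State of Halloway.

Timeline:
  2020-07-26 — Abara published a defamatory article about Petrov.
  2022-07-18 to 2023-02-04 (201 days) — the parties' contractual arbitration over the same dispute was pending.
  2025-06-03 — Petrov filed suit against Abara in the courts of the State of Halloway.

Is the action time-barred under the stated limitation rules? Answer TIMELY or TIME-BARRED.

The limitation period began to run on 2020-07-26.
The untolled deadline — 4 years after 2020-07-26 — is 2024-07-26.
Because the pending related arbitration ran from 2022-07-18 to 2023-02-04, the deadline is extended by 201 days to 2025-02-12.
The 2025-06-03 filing falls after the 2025-02-12 deadline; the claim is time-barred.

TIME-BARRED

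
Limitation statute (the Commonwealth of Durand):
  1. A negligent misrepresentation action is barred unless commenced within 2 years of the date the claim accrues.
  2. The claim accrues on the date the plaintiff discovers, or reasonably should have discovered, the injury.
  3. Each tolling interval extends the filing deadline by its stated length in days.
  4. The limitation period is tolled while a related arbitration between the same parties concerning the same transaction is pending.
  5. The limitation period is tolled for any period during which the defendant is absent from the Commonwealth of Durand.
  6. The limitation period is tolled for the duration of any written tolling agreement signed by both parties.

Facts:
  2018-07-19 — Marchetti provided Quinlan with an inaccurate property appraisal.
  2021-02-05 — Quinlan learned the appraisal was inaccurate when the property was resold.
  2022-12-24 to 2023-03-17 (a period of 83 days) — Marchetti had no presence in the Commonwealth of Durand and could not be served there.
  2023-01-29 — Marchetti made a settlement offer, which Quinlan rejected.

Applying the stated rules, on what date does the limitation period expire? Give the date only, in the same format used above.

The claim did not accrue until Quinlan discovered the injury on 2021-02-05; the 2018-07-19 act date does not start the clock under the stated rule.
2 years from 2021-02-05 is 2023-02-05.
The defendant's absence from the jurisdiction from 2022-12-24 to 2023-03-17 tolled the period for 83 days, extending the deadline to 2023-04-29.
The other events in the timeline have no effect on the limitation period under the stated rules.

2023-04-29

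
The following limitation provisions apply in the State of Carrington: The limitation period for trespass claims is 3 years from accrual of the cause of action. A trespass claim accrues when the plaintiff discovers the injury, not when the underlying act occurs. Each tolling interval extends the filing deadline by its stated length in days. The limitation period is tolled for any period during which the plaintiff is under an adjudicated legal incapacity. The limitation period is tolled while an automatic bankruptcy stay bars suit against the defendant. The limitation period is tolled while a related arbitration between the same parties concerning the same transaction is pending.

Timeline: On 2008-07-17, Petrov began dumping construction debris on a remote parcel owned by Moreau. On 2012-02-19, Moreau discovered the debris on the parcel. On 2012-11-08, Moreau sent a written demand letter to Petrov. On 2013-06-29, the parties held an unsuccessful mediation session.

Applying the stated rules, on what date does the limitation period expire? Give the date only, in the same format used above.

2015-02-19

Under the discovery rule, the claim accrued on 2012-02-19, when Moreau discovered the injury — not on the 2008-07-17 date of the underlying act.
The untolled deadline — 3 years after 2012-02-19 — is 2015-02-19.
The other events in the timeline have no effect on the limitation period under the stated rules.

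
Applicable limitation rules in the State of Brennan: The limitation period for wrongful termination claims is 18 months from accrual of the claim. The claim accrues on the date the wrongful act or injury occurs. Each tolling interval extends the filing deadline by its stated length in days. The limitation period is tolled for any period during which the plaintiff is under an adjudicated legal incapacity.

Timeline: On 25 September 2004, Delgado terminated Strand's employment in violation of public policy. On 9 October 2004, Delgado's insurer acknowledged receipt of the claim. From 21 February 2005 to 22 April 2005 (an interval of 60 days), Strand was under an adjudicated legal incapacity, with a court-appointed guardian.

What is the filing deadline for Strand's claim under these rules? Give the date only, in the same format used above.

24 May 2006

The limitation period began to run on 25 September 2004.
The untolled deadline — 18 months after 25 September 2004 — is 25 March 2006.
The period was tolled for 60 days by the plaintiff's legal incapacity (21 February 2005 to 22 April 2005), pushing the deadline to 24 May 2006.
Nothing else in the chronology tolls or restarts the period.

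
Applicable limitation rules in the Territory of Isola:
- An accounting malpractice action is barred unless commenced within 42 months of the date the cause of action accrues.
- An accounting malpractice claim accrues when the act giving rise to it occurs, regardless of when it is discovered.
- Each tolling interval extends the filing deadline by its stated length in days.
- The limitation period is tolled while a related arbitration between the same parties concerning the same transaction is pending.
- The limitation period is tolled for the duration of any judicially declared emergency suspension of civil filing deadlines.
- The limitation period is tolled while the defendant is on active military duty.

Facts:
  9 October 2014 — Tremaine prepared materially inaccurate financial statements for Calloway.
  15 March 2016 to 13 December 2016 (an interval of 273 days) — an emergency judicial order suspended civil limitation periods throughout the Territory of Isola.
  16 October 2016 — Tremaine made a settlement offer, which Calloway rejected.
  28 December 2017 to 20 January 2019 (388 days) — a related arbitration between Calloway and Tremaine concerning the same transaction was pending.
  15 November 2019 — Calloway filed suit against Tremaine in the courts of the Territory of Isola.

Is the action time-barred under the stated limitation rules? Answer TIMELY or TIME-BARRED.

TIMELY

The claim accrued on 9 October 2014, when the wrongful act occurred.
The untolled deadline — 42 months after 9 October 2014 — is 9 April 2018.
The period was tolled for 273 days by the emergency suspension of filing deadlines (15 March 2016 to 13 December 2016), pushing the deadline to 7 January 2019.
The pending related arbitration from 28 December 2017 to 20 January 2019 tolled the period for 388 days, extending the deadline to 30 January 2020.
The other events in the timeline have no effect on the limitation period under the stated rules.
The 15 November 2019 filing precedes the 30 January 2020 deadline; the claim is timely.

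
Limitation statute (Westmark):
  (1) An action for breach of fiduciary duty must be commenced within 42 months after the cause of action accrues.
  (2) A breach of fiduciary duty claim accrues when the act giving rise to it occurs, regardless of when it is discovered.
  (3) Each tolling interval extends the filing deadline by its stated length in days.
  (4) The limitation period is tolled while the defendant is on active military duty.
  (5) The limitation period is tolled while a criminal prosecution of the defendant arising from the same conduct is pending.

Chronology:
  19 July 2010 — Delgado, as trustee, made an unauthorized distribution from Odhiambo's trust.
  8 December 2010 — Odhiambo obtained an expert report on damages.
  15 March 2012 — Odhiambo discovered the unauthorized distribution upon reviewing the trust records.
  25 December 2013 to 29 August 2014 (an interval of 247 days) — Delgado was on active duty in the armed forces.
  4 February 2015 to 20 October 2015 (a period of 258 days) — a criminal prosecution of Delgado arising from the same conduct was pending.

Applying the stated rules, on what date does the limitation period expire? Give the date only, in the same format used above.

23 September 2014

The claim accrued on 19 July 2010, when the wrongful act occurred; under the stated occurrence rule the 15 March 2012 discovery does not delay accrual.
The untolled deadline — 42 months after 19 July 2010 — is 19 January 2014.
Because the defendant's active military service ran from 25 December 2013 to 29 August 2014, the deadline is extended by 247 days to 23 September 2014.
The pending criminal prosecution from 4 February 2015 to 20 October 2015 began after the period had already run on 23 September 2014, so it has no tolling effect.
The other events in the timeline have no effect on the limitation period under the stated rules.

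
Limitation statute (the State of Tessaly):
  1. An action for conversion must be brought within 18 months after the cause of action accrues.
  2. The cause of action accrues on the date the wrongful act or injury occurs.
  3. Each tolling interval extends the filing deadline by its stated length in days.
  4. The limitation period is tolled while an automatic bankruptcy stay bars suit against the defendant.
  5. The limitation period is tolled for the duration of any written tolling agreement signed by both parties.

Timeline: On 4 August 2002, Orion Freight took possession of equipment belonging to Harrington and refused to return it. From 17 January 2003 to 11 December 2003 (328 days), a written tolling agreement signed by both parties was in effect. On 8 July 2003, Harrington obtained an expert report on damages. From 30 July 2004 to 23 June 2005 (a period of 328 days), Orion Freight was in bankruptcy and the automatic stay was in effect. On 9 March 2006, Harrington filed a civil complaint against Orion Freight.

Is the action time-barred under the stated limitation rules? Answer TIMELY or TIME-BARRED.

The cause of action accrued on 4 August 2002, the date of the act.
18 months from 4 August 2002 is 4 February 2004.
The period was tolled for 328 days by the written tolling agreement (17 January 2003 to 11 December 2003), pushing the deadline to 28 December 2004.
Because the automatic bankruptcy stay ran from 30 July 2004 to 23 June 2005, the deadline is extended by 328 days to 21 November 2005.
None of the other events listed affects the running of the period under the stated rules.
The 9 March 2006 filing falls after the 21 November 2005 deadline; the claim is time-barred.

TIME-BARRED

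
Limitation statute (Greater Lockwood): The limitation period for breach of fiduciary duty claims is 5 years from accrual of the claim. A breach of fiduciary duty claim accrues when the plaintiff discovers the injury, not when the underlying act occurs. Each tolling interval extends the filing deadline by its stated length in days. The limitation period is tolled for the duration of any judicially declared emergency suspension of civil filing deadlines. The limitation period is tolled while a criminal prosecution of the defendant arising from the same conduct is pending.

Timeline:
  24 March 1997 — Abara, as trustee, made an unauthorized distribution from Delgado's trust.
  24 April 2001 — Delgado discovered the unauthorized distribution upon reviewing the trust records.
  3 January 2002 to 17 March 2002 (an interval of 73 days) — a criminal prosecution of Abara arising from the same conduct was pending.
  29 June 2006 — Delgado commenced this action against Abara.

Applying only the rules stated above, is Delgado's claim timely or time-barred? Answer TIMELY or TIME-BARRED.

Under the discovery rule, the claim accrued on 24 April 2001, when Delgado discovered the injury — not on the 24 March 1997 date of the underlying act.
5 years from 24 April 2001 is 24 April 2006.
The period was tolled for 73 days by the pending criminal prosecution (3 January 2002 to 17 March 2002), pushing the deadline to 6 July 2006.
The 29 June 2006 filing precedes the 6 July 2006 deadline; the claim is timely.

TIMELY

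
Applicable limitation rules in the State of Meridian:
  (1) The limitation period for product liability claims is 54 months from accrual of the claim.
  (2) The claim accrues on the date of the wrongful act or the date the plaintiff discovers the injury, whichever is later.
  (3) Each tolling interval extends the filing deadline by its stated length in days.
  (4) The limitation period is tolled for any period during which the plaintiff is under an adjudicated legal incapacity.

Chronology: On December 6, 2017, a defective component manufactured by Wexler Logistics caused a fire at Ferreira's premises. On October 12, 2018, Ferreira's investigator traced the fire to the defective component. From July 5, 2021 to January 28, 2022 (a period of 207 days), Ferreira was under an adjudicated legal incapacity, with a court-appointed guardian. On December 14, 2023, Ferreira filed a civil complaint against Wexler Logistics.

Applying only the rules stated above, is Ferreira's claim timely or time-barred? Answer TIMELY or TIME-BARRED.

Because discovery on October 12, 2018 post-dates the December 6, 2017 act, accrual under the later-of rule falls on October 12, 2018.
Adding the 54 months base period to October 12, 2018 gives a deadline of April 12, 2023, before any tolling.
The plaintiff's legal incapacity from July 5, 2021 to January 28, 2022 tolled the period for 207 days, extending the deadline to November 5, 2023.
Filing on December 14, 2023 missed the November 5, 2023 deadline — the action is time-barred.

TIME-BARRED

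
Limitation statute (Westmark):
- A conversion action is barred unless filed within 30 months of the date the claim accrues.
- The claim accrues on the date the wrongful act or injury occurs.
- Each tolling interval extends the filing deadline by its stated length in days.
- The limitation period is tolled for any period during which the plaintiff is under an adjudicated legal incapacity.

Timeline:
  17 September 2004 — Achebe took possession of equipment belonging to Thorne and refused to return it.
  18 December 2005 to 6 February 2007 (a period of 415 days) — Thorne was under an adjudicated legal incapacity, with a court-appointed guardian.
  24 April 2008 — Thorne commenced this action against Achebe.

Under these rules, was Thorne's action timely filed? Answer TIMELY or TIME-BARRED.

TIMELY

The limitation period began to run on 17 September 2004.
The untolled deadline — 30 months after 17 September 2004 — is 17 March 2007.
The plaintiff's legal incapacity from 18 December 2005 to 6 February 2007 tolled the period for 415 days, extending the deadline to 5 May 2008.
Filing on 24 April 2008 beat the 5 May 2008 deadline — the action is timely.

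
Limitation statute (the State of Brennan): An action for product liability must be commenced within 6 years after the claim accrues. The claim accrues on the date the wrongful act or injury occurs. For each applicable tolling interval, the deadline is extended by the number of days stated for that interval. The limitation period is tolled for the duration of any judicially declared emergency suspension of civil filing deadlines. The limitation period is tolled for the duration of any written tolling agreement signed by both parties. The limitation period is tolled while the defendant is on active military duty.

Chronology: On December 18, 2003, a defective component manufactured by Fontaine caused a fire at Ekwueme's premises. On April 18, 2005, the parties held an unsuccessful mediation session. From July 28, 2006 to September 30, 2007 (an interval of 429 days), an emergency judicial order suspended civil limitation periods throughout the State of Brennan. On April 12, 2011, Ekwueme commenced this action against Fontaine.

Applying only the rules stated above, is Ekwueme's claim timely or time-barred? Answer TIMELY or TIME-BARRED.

The limitation period began to run on December 18, 2003.
The untolled deadline — 6 years after December 18, 2003 — is December 18, 2009.
The emergency suspension of filing deadlines from July 28, 2006 to September 30, 2007 tolled the period for 429 days, extending the deadline to February 20, 2011.
The other events in the timeline have no effect on the limitation period under the stated rules.
Ekwueme filed on April 12, 2011, after the February 20, 2011 deadline, so the action is time-barred.

TIME-BARRED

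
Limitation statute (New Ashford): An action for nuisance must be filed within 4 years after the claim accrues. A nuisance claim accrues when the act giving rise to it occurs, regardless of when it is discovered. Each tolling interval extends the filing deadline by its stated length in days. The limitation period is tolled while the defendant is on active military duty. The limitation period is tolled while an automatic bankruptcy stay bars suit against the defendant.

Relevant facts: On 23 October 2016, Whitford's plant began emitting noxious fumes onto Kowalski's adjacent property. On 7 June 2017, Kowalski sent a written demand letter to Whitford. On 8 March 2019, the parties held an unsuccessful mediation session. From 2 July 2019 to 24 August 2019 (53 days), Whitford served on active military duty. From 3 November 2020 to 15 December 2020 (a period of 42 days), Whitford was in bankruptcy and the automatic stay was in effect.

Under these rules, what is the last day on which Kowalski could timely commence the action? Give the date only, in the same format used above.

The claim accrued on 23 October 2016, the date of the act.
Adding the 4 years base period to 23 October 2016 gives a deadline of 23 October 2020, before any tolling.
Because the defendant's active military service ran from 2 July 2019 to 24 August 2019, the deadline is extended by 53 days to 15 December 2020.
The automatic bankruptcy stay from 3 November 2020 to 15 December 2020 tolled the period for 42 days, extending the deadline to 26 January 2021.
None of the other events listed affects the running of the period under the stated rules.

26 January 2021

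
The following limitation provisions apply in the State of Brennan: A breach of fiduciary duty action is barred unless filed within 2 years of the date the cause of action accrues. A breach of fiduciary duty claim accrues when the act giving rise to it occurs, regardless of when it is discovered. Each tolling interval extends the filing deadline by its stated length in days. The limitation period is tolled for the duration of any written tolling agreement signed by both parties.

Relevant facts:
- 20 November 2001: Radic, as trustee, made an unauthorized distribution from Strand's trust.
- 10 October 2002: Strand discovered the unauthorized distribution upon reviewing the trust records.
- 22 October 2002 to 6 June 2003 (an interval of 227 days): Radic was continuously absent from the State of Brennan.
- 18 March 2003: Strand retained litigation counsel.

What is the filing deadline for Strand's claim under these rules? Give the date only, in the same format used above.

20 November 2003

Accrual is governed by the date of the act, so the period began to run on 20 November 2001; the later discovery on 10 October 2002 is irrelevant under the stated rule.
2 years from 20 November 2001 is 20 November 2003.
No stated provision tolls the period for the defendant's absence, so the interval from 22 October 2002 to 6 June 2003 has no effect on the deadline.
The other events in the timeline have no effect on the limitation period under the stated rules.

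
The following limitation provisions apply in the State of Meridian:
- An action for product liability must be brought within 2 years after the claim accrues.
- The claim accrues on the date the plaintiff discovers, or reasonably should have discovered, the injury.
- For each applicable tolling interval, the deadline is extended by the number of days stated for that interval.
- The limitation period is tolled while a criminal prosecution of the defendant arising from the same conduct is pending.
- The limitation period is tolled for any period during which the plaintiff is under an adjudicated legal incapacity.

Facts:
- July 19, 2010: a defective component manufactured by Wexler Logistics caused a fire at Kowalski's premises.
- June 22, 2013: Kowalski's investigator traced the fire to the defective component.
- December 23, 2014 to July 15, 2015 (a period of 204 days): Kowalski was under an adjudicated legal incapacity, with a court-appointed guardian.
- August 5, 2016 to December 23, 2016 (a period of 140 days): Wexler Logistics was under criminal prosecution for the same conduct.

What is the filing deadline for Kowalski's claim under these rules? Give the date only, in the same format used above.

January 12, 2016

Accrual is tied to discovery, so the period began on June 22, 2013 rather than on July 19, 2010 when the act occurred.
The untolled deadline — 2 years after June 22, 2013 — is June 22, 2015.
The plaintiff's legal incapacity from December 23, 2014 to July 15, 2015 tolled the period for 204 days, extending the deadline to January 12, 2016.
By the time the pending criminal prosecution began on August 5, 2016, the limitation period had already expired on January 12, 2016; that interval cannot revive it.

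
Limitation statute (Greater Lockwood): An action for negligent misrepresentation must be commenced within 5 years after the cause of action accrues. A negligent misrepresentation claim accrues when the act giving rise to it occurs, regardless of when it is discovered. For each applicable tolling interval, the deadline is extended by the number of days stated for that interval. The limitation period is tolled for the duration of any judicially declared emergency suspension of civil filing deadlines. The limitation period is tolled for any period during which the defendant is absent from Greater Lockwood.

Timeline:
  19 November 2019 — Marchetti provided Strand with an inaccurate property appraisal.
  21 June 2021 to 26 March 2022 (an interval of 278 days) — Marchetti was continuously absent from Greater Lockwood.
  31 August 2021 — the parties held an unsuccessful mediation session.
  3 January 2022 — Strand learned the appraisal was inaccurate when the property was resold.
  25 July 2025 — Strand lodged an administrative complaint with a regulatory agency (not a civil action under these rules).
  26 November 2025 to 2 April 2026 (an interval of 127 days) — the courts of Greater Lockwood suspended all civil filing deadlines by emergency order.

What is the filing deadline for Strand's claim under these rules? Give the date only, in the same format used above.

24 August 2025

Because the rule ties accrual to occurrence, the claim accrued on 19 November 2019, not on the 3 January 2022 discovery date.
5 years from 19 November 2019 is 19 November 2024.
Because the defendant's absence from the jurisdiction ran from 21 June 2021 to 26 March 2022, the deadline is extended by 278 days to 24 August 2025.
By the time the emergency suspension of filing deadlines began on 26 November 2025, the limitation period had already expired on 24 August 2025; that interval cannot revive it.
None of the other events listed affects the running of the period under the stated rules.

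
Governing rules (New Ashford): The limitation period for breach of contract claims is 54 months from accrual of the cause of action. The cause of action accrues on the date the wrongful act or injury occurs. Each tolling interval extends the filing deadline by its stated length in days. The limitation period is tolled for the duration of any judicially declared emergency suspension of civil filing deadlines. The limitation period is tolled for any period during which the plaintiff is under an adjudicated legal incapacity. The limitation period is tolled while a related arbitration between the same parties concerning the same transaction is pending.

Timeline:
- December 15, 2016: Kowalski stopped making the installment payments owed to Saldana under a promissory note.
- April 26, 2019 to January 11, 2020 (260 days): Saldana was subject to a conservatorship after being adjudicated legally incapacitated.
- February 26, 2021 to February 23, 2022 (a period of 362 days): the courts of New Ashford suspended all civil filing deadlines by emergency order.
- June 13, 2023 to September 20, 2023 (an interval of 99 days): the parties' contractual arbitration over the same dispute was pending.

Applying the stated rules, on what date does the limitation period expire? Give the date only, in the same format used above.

The limitation period began to run on December 15, 2016.
Adding the 54 months base period to December 15, 2016 gives a deadline of June 15, 2021, before any tolling.
Because the plaintiff's legal incapacity ran from April 26, 2019 to January 11, 2020, the deadline is extended by 260 days to March 2, 2022.
The period was tolled for 362 days by the emergency suspension of filing deadlines (February 26, 2021 to February 23, 2022), pushing the deadline to February 27, 2023.
By the time the pending related arbitration began on June 13, 2023, the limitation period had already expired on February 27, 2023; that interval cannot revive it.

February 27, 2023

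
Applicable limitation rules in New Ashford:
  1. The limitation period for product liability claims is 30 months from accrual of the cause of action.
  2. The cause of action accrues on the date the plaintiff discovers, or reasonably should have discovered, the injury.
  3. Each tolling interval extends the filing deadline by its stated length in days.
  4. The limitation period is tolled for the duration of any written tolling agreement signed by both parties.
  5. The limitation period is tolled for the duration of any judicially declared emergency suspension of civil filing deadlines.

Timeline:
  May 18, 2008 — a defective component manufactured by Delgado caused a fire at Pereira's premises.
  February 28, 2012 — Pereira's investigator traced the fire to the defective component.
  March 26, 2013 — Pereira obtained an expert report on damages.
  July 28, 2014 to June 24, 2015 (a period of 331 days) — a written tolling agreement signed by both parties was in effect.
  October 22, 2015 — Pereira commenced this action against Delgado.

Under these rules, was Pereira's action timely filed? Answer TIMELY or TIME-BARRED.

Under the discovery rule, the claim accrued on February 28, 2012, when Pereira discovered the injury — not on the May 18, 2008 date of the underlying act.
30 months from February 28, 2012 is August 28, 2014.
The written tolling agreement from July 28, 2014 to June 24, 2015 tolled the period for 331 days, extending the deadline to July 25, 2015.
The other events in the timeline have no effect on the limitation period under the stated rules.
Pereira filed on October 22, 2015, after the July 25, 2015 deadline, so the action is time-barred.

TIME-BARRED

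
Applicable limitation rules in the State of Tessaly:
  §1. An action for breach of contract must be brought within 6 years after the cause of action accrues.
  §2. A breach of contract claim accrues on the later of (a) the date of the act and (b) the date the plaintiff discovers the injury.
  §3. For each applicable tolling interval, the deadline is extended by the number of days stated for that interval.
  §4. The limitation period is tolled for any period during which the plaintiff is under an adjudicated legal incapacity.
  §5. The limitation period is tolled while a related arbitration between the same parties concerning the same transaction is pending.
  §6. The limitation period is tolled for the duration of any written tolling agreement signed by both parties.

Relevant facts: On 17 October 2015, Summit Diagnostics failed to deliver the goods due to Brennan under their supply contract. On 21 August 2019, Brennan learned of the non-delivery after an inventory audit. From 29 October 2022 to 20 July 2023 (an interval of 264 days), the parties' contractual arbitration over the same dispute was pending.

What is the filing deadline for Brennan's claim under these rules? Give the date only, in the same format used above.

Because discovery on 21 August 2019 post-dates the 17 October 2015 act, accrual under the later-of rule falls on 21 August 2019.
The untolled deadline — 6 years after 21 August 2019 — is 21 August 2025.
The pending related arbitration from 29 October 2022 to 20 July 2023 tolled the period for 264 days, extending the deadline to 12 May 2026.

12 May 2026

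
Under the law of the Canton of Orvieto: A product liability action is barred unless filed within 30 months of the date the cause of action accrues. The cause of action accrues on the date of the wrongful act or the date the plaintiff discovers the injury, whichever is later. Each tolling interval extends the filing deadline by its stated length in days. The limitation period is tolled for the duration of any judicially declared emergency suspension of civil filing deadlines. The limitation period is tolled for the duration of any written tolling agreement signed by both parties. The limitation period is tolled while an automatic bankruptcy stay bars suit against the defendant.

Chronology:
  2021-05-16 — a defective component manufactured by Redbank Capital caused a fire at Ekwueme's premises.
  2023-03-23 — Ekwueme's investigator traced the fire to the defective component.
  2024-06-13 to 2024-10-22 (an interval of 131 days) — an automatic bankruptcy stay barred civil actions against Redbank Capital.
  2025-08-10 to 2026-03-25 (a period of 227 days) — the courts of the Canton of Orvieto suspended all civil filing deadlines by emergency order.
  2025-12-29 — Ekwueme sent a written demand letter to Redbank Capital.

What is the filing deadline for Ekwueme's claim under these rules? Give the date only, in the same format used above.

The claim accrued on 2023-03-23 — the later of the 2021-05-16 act and the 2023-03-23 discovery.
The untolled deadline — 30 months after 2023-03-23 — is 2025-09-23.
The automatic bankruptcy stay from 2024-06-13 to 2024-10-22 tolled the period for 131 days, extending the deadline to 2026-02-01.
The period was tolled for 227 days by the emergency suspension of filing deadlines (2025-08-10 to 2026-03-25), pushing the deadline to 2026-09-16.
Nothing else in the chronology tolls or restarts the period.

2026-09-16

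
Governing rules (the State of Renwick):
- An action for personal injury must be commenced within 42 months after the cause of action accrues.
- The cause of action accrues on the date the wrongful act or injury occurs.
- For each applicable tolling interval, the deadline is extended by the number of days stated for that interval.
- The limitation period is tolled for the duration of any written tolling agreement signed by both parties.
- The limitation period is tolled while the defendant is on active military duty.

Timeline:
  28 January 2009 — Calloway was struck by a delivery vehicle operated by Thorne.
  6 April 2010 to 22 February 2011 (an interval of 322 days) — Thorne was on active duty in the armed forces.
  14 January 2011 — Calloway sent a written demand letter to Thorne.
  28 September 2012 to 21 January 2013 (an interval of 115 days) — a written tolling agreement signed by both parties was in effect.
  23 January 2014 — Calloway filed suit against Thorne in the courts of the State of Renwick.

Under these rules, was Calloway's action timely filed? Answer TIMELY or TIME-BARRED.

TIME-BARRED

The claim accrued on 28 January 2009, when the wrongful act occurred.
The untolled deadline — 42 months after 28 January 2009 — is 28 July 2012.
Because the defendant's active military service ran from 6 April 2010 to 22 February 2011, the deadline is extended by 322 days to 15 June 2013.
The period was tolled for 115 days by the written tolling agreement (28 September 2012 to 21 January 2013), pushing the deadline to 8 October 2013.
None of the other events listed affects the running of the period under the stated rules.
Filing on 23 January 2014 missed the 8 October 2013 deadline — the action is time-barred.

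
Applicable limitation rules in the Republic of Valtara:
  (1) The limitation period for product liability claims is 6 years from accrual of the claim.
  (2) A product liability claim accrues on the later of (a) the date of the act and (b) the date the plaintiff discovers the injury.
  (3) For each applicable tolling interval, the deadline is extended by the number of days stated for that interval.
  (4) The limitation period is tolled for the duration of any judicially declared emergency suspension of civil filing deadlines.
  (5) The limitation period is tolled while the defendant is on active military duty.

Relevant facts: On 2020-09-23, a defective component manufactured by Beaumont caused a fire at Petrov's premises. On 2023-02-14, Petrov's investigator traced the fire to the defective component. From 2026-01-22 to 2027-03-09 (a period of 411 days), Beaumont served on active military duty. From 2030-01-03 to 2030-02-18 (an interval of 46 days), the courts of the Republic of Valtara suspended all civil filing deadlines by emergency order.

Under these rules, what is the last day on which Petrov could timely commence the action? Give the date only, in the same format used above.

The claim accrued on 2023-02-14 — the later of the 2020-09-23 act and the 2023-02-14 discovery.
Adding the 6 years base period to 2023-02-14 gives a deadline of 2029-02-14, before any tolling.
The period was tolled for 411 days by the defendant's active military service (2026-01-22 to 2027-03-09), pushing the deadline to 2030-04-01.
Because the emergency suspension of filing deadlines ran from 2030-01-03 to 2030-02-18, the deadline is extended by 46 days to 2030-05-17.

2030-05-17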